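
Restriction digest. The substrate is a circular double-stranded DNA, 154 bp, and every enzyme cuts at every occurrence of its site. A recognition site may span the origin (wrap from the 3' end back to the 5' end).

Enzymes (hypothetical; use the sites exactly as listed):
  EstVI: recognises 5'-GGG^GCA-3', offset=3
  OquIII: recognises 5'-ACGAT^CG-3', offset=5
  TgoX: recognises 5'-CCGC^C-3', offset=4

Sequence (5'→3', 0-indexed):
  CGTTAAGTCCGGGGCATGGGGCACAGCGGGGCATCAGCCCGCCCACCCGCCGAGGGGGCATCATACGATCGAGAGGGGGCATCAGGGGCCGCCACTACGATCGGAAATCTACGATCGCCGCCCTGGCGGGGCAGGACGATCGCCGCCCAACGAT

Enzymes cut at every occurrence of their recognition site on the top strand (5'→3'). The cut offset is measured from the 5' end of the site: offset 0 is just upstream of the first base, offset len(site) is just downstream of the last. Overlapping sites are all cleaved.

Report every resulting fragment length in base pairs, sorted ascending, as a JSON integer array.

[6,6,7,7,8,8,9,9,9,10,10,12,12,13,14,14]

Scan for sites:
  EstVI (GGGGCA, off=3): starts [10, 17, 27, 54, 75, 127] → cuts [13, 20, 30, 57, 78, 130]
  OquIII (ACGATCG, off=5): starts [64, 96, 110, 135, 149] → cuts [0, 69, 101, 115, 140]
  TgoX (CCGCC, off=4): starts [38, 46, 88, 117, 142] → cuts [42, 50, 92, 121, 146]

All cut coordinates (distinct, sorted): [0, 13, 20, 30, 42, 50, 57, 69, 78, 92, 101, 115, 121, 130, 140, 146]

Fragment lengths:
  0→13: 13 bp
  13→20: 7 bp
  20→30: 10 bp
  30→42: 12 bp
  42→50: 8 bp
  50→57: 7 bp
  57→69: 12 bp
  69→78: 9 bp
  78→92: 14 bp
  92→101: 9 bp
  101→115: 14 bp
  115→121: 6 bp
  121→130: 9 bp
  130→140: 10 bp
  140→146: 6 bp
  146→0 (wrap): 154-146+0 = 8 bp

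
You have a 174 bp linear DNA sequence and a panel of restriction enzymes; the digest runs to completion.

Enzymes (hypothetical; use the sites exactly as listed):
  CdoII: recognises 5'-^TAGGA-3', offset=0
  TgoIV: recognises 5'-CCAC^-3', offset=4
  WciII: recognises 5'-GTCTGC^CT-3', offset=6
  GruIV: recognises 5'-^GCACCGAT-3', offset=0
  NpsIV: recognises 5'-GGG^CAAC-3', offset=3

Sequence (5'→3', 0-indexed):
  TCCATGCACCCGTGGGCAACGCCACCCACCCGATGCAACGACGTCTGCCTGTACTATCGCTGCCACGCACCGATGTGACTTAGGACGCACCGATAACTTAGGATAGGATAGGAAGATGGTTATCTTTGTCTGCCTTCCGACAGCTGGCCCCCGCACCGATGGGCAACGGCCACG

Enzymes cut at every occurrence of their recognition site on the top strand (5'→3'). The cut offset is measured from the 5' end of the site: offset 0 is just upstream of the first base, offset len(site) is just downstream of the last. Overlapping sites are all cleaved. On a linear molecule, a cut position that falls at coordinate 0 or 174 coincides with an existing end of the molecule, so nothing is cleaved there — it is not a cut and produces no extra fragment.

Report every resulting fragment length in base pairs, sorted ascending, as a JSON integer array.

Scan for sites:
  CdoII TAGGA/0: at [80, 98, 103, 108] ⇒ [80, 98, 103, 108]
  TgoIV CCAC/4: at [21, 25, 62, 169] ⇒ [25, 29, 66, 173]
  WciII GTCTGCCT/6: at [42, 127] ⇒ [48, 133]
  GruIV GCACCGAT/0: at [66, 86, 152] ⇒ [66, 86, 152]
  NpsIV GGGCAAC/3: at [13, 160] ⇒ [16, 163]

Pooled cuts: [16, 25, 29, 48, 66, 80, 86, 98, 103, 108, 133, 152, 163, 173]

Fragments:
  [0,16): 16 bp
  [16,25): 9 bp
  [25,29): 4 bp
  [29,48): 19 bp
  [48,66): 18 bp
  [66,80): 14 bp
  [80,86): 6 bp
  [86,98): 12 bp
  [98,103): 5 bp
  [103,108): 5 bp
  [108,133): 25 bp
  [133,152): 19 bp
  [152,163): 11 bp
  [163,173): 10 bp
  [173,174): 1 bp

[1,4,5,5,6,9,10,11,12,14,16,18,19,19,25]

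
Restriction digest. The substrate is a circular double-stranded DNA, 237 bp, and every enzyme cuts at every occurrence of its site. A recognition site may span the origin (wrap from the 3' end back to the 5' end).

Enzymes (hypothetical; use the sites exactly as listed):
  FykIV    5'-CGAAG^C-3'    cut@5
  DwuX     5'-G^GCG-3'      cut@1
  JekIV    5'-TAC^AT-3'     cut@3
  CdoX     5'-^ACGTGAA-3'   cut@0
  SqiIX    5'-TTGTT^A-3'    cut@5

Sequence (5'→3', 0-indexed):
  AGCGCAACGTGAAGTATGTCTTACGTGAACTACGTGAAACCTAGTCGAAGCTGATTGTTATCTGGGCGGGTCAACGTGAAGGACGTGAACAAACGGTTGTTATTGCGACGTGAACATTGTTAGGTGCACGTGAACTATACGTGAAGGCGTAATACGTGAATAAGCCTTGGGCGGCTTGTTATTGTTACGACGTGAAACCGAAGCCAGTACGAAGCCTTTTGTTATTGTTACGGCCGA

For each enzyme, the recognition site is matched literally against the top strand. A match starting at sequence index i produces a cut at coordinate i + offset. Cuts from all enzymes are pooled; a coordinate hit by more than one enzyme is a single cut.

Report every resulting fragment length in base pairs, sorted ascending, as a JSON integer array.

[3,4,6,6,6,6,6,7,8,8,9,9,9,9,10,10,11,11,14,14,16,17,19,19]

Site scan:
  FykIV (CGAAGC, off=5): starts [45, 198, 209, 234] → cuts [2, 50, 203, 214]
  DwuX (GGCG, off=1): starts [64, 145, 169] → cuts [65, 146, 170]
  JekIV (TACAT, off=3): no sites
  CdoX (ACGTGAA, off=0): starts [6, 22, 31, 73, 82, 107, 127, 138, 153, 189] → cuts [6, 22, 31, 73, 82, 107, 127, 138, 153, 189]
  SqiIX (TTGTTA, off=5): starts [54, 96, 116, 175, 181, 218, 224] → cuts [59, 101, 121, 180, 186, 223, 229]

Pooled cuts: [2, 6, 22, 31, 50, 59, 65, 73, 82, 101, 107, 121, 127, 138, 146, 153, 170, 180, 186, 189, 203, 214, 223, 229]

Fragment lengths:
  2→6: 4 bp
  6→22: 16 bp
  22→31: 9 bp
  31→50: 19 bp
  50→59: 9 bp
  59→65: 6 bp
  65→73: 8 bp
  73→82: 9 bp
  82→101: 19 bp
  101→107: 6 bp
  107→121: 14 bp
  121→127: 6 bp
  127→138: 11 bp
  138→146: 8 bp
  146→153: 7 bp
  153→170: 17 bp
  170→180: 10 bp
  180→186: 6 bp
  186→189: 3 bp
  189→203: 14 bp
  203→214: 11 bp
  214→223: 9 bp
  223→229: 6 bp
  229→2 (wrap): 237-229+2 = 10 bp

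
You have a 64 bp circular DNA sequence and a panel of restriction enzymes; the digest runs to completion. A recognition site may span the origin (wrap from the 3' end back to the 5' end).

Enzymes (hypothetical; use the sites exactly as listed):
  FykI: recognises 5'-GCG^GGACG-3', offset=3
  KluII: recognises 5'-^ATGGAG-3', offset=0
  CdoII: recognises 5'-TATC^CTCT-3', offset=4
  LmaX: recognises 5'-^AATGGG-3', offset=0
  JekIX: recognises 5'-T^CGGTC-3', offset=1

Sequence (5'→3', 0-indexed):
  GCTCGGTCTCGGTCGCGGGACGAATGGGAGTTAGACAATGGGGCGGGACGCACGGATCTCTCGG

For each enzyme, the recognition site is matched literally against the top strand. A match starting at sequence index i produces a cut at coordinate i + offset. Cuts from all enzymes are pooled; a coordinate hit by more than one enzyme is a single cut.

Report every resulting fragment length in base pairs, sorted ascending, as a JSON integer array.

Per-enzyme occurrences:
  FykI GCGGGACG/3: at [14, 42] ⇒ [17, 45]
  KluII (ATGGAG, off=0): no sites
  CdoII (TATCCTCT, off=4): no sites
  LmaX AATGGG/0: at [22, 36] ⇒ [22, 36]
  JekIX TCGGTC/1: at [2, 8] ⇒ [3, 9]

Pooled cuts: [3, 9, 17, 22, 36, 45]

Fragments:
  3→9: 6 bp
  9→17: 8 bp
  17→22: 5 bp
  22→36: 14 bp
  36→45: 9 bp
  45→3 (wrap): 64-45+3 = 22 bp

[5,6,8,9,14,22]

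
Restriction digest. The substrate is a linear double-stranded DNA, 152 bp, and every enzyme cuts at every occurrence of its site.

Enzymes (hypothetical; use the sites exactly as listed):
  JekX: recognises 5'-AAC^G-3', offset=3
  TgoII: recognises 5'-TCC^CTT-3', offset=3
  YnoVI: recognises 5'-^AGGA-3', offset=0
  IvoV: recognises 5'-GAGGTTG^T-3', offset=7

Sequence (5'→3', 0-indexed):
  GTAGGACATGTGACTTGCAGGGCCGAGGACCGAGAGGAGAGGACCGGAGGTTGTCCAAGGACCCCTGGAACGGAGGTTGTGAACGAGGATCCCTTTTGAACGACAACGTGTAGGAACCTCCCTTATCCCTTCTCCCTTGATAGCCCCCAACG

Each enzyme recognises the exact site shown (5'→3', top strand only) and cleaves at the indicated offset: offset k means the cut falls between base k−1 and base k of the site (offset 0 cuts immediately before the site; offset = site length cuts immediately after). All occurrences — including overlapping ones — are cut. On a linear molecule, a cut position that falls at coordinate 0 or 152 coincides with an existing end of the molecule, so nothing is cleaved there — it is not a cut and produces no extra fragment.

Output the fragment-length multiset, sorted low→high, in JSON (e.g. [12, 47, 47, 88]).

[1,1,2,4,4,5,5,6,7,7,7,8,9,9,10,14,14,16,23]

Scan for sites:
  JekX AACG/3: at [68, 81, 98, 104, 148] ⇒ [71, 84, 101, 107, 151]
  TgoII TCCCTT/3: at [89, 118, 125, 132] ⇒ [92, 121, 128, 135]
  YnoVI AGGA/0: at [2, 25, 34, 39, 57, 85, 111] ⇒ [2, 25, 34, 39, 57, 85, 111]
  IvoV GAGGTTGT/7: at [46, 72] ⇒ [53, 79]

All cut coordinates (distinct, sorted): [2, 25, 34, 39, 53, 57, 71, 79, 84, 85, 92, 101, 107, 111, 121, 128, 135, 151]

Fragments:
  [0,2): 2 bp
  [2,25): 23 bp
  [25,34): 9 bp
  [34,39): 5 bp
  [39,53): 14 bp
  [53,57): 4 bp
  [57,71): 14 bp
  [71,79): 8 bp
  [79,84): 5 bp
  [84,85): 1 bp
  [85,92): 7 bp
  [92,101): 9 bp
  [101,107): 6 bp
  [107,111): 4 bp
  [111,121): 10 bp
  [121,128): 7 bp
  [128,135): 7 bp
  [135,151): 16 bp
  [151,152): 1 bp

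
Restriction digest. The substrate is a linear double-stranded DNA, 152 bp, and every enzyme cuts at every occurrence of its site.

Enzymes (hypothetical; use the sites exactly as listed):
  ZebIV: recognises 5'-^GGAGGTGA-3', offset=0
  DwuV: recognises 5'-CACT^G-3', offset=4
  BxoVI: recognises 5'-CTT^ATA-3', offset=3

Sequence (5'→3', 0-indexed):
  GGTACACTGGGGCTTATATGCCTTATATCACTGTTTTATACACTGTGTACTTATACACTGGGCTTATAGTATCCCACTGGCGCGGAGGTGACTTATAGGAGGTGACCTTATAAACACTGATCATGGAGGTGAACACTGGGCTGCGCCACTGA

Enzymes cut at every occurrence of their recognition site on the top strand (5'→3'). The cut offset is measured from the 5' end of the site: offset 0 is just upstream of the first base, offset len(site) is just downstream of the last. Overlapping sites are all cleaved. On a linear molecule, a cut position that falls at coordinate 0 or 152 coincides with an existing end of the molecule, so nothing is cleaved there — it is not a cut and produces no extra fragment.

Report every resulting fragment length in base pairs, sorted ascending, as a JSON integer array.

Scan for sites:
  ZebIV (GGAGGTGA, off=0): starts [83, 97, 124] → cuts [83, 97, 124]
  DwuV (CACTG, off=4): starts [4, 28, 40, 55, 74, 114, 133, 146] → cuts [8, 32, 44, 59, 78, 118, 137, 150]
  BxoVI (CTTATA, off=3): starts [12, 21, 49, 62, 91, 106] → cuts [15, 24, 52, 65, 94, 109]

Pooled cuts: [8, 15, 24, 32, 44, 52, 59, 65, 78, 83, 94, 97, 109, 118, 124, 137, 150]

Fragments:
  [0,8): 8 bp
  [8,15): 7 bp
  [15,24): 9 bp
  [24,32): 8 bp
  [32,44): 12 bp
  [44,52): 8 bp
  [52,59): 7 bp
  [59,65): 6 bp
  [65,78): 13 bp
  [78,83): 5 bp
  [83,94): 11 bp
  [94,97): 3 bp
  [97,109): 12 bp
  [109,118): 9 bp
  [118,124): 6 bp
  [124,137): 13 bp
  [137,150): 13 bp
  [150,152): 2 bp

[2,3,5,6,6,7,7,8,8,8,9,9,11,12,12,13,13,13]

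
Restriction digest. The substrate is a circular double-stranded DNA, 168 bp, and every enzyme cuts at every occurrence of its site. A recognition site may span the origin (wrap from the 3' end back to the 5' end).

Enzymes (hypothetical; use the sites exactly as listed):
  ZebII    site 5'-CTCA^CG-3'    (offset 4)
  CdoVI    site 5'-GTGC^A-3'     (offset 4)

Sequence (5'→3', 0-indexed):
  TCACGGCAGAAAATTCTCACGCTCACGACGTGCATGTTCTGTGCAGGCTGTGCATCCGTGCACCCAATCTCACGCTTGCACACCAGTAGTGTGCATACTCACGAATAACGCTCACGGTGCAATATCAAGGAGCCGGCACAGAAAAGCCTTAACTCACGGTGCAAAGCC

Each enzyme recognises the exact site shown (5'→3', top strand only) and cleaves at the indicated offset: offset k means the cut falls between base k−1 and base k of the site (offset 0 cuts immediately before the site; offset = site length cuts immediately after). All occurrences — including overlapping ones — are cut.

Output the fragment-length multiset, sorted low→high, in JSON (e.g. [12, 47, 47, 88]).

[6,6,6,7,8,8,9,9,11,11,13,16,22,36]

Per-enzyme occurrences:
  ZebII (CTCACG, off=4): starts [15, 21, 68, 97, 110, 152, 167] → cuts [3, 19, 25, 72, 101, 114, 156]
  CdoVI (GTGCA, off=4): starts [29, 40, 49, 57, 90, 116, 158] → cuts [33, 44, 53, 61, 94, 120, 162]

Pooled cuts: [3, 19, 25, 33, 44, 53, 61, 72, 94, 101, 114, 120, 156, 162]

Fragments:
  3→19: 16 bp
  19→25: 6 bp
  25→33: 8 bp
  33→44: 11 bp
  44→53: 9 bp
  53→61: 8 bp
  61→72: 11 bp
  72→94: 22 bp
  94→101: 7 bp
  101→114: 13 bp
  114→120: 6 bp
  120→156: 36 bp
  156→162: 6 bp
  162→3 (wrap): 168-162+3 = 9 bp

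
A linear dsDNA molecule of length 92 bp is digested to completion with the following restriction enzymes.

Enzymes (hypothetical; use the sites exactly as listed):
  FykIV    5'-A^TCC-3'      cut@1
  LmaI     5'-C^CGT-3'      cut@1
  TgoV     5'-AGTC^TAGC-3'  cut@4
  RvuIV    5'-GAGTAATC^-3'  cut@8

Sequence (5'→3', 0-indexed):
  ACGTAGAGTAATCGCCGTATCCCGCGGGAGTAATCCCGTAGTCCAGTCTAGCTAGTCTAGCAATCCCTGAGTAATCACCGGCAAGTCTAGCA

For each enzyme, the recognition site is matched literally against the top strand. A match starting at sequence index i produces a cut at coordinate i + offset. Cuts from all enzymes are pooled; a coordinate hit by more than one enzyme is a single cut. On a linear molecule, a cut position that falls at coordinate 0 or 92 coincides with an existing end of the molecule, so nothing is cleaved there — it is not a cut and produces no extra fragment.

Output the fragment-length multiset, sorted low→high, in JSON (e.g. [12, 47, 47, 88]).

[1,2,2,4,5,6,9,11,12,13,13,14]

Scan for sites:
  FykIV (ATCC, off=1): starts [18, 32, 62] → cuts [19, 33, 63]
  LmaI (CCGT, off=1): starts [14, 35] → cuts [15, 36]
  TgoV (AGTCTAGC, off=4): starts [44, 53, 83] → cuts [48, 57, 87]
  RvuIV (GAGTAATC, off=8): starts [5, 27, 68] → cuts [13, 35, 76]

Pooled cuts: [13, 15, 19, 33, 35, 36, 48, 57, 63, 76, 87]

Fragment lengths:
  [0,13): 13 bp
  [13,15): 2 bp
  [15,19): 4 bp
  [19,33): 14 bp
  [33,35): 2 bp
  [35,36): 1 bp
  [36,48): 12 bp
  [48,57): 9 bp
  [57,63): 6 bp
  [63,76): 13 bp
  [76,87): 11 bp
  [87,92): 5 bp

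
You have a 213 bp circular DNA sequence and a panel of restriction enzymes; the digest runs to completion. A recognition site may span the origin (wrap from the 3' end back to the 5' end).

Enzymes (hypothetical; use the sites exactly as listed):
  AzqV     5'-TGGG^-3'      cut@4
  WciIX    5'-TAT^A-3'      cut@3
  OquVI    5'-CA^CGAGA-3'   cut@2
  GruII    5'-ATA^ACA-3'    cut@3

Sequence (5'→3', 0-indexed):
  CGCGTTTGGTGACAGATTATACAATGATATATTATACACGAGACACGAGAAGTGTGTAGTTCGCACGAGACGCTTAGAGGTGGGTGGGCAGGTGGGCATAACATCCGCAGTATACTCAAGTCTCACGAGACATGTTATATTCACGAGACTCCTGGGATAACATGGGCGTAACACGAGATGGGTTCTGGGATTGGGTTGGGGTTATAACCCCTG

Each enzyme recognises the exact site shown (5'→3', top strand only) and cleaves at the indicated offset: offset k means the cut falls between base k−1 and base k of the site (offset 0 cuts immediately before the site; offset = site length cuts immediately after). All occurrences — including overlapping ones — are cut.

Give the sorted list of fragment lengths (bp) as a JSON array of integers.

Per-enzyme occurrences:
  AzqV (TGGG, off=4): starts [80, 84, 92, 152, 162, 178, 185, 191, 196] → cuts [84, 88, 96, 156, 166, 182, 189, 195, 200]
  WciIX (TATA, off=3): starts [17, 27, 32, 110, 135, 202] → cuts [20, 30, 35, 113, 138, 205]
  OquVI (CACGAGA, off=2): starts [36, 43, 63, 123, 141, 171] → cuts [38, 45, 65, 125, 143, 173]
  GruII (ATAACA, off=3): starts [97, 156] → cuts [100, 159]

Pooled cuts: [20, 30, 35, 38, 45, 65, 84, 88, 96, 100, 113, 125, 138, 143, 156, 159, 166, 173, 182, 189, 195, 200, 205]

Fragments:
  20→30: 10 bp
  30→35: 5 bp
  35→38: 3 bp
  38→45: 7 bp
  45→65: 20 bp
  65→84: 19 bp
  84→88: 4 bp
  88→96: 8 bp
  96→100: 4 bp
  100→113: 13 bp
  113→125: 12 bp
  125→138: 13 bp
  138→143: 5 bp
  143→156: 13 bp
  156→159: 3 bp
  159→166: 7 bp
  166→173: 7 bp
  173→182: 9 bp
  182→189: 7 bp
  189→195: 6 bp
  195→200: 5 bp
  200→205: 5 bp
  205→20 (wrap): 213-205+20 = 28 bp

[3,3,4,4,5,5,5,5,6,7,7,7,7,8,9,10,12,13,13,13,19,20,28]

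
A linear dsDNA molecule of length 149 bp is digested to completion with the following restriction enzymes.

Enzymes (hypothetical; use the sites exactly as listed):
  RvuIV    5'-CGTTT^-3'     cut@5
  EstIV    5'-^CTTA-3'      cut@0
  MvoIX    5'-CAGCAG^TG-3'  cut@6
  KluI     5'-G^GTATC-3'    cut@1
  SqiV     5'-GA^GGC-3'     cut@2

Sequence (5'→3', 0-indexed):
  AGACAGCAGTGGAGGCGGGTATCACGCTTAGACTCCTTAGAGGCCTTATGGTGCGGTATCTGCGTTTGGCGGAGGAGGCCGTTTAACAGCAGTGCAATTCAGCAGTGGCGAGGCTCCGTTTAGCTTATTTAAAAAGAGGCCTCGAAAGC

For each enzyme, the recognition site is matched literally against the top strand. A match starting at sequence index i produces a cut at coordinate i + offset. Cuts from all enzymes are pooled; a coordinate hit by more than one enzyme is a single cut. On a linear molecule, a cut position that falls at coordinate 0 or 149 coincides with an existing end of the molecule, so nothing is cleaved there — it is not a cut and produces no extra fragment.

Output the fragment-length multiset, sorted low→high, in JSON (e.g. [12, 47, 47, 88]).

[2,3,4,5,6,6,8,8,8,9,9,9,10,11,12,12,13,14]

Site scan:
  RvuIV CGTTT/5: at [62, 79, 116] ⇒ [67, 84, 121]
  EstIV CTTA/0: at [26, 35, 44, 123] ⇒ [26, 35, 44, 123]
  MvoIX CAGCAGTG/6: at [3, 86, 99] ⇒ [9, 92, 105]
  KluI GGTATC/1: at [17, 54] ⇒ [18, 55]
  SqiV GAGGC/2: at [11, 39, 74, 109, 135] ⇒ [13, 41, 76, 111, 137]

Pooled cuts: [9, 13, 18, 26, 35, 41, 44, 55, 67, 76, 84, 92, 105, 111, 121, 123, 137]

Fragment lengths:
  [0,9): 9 bp
  [9,13): 4 bp
  [13,18): 5 bp
  [18,26): 8 bp
  [26,35): 9 bp
  [35,41): 6 bp
  [41,44): 3 bp
  [44,55): 11 bp
  [55,67): 12 bp
  [67,76): 9 bp
  [76,84): 8 bp
  [84,92): 8 bp
  [92,105): 13 bp
  [105,111): 6 bp
  [111,121): 10 bp
  [121,123): 2 bp
  [123,137): 14 bp
  [137,149): 12 bp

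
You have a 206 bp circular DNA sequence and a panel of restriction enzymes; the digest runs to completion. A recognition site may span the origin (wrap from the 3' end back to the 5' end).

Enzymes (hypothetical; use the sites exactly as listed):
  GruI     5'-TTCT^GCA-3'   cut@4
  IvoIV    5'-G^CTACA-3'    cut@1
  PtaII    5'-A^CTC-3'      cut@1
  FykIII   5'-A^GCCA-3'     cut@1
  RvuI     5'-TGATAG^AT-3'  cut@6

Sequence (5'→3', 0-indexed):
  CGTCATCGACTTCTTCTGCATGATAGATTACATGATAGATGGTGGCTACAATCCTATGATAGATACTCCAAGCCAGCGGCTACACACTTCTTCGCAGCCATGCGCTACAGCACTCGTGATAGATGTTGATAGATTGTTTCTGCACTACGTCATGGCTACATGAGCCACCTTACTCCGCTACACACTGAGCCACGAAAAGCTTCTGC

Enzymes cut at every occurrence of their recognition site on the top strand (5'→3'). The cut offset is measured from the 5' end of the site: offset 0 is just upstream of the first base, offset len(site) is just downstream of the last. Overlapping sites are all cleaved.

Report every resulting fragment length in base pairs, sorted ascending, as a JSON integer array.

[3,5,6,7,8,8,8,8,9,9,9,10,10,11,12,14,17,17,35]

Per-enzyme occurrences:
  GruI TTCTGCA/4: at [13, 137] ⇒ [17, 141]
  IvoIV GCTACA/1: at [44, 78, 103, 154, 176] ⇒ [45, 79, 104, 155, 177]
  PtaII ACTC/1: at [64, 111, 171] ⇒ [65, 112, 172]
  FykIII AGCCA/1: at [70, 95, 162, 187] ⇒ [71, 96, 163, 188]
  RvuI TGATAGAT/6: at [20, 32, 56, 116, 126] ⇒ [26, 38, 62, 122, 132]

Pooled cuts: [17, 26, 38, 45, 62, 65, 71, 79, 96, 104, 112, 122, 132, 141, 155, 163, 172, 177, 188]

Fragments:
  17→26: 9 bp
  26→38: 12 bp
  38→45: 7 bp
  45→62: 17 bp
  62→65: 3 bp
  65→71: 6 bp
  71→79: 8 bp
  79→96: 17 bp
  96→104: 8 bp
  104→112: 8 bp
  112→122: 10 bp
  122→132: 10 bp
  132→141: 9 bp
  141→155: 14 bp
  155→163: 8 bp
  163→172: 9 bp
  172→177: 5 bp
  177→188: 11 bp
  188→17 (wrap): 206-188+17 = 35 bp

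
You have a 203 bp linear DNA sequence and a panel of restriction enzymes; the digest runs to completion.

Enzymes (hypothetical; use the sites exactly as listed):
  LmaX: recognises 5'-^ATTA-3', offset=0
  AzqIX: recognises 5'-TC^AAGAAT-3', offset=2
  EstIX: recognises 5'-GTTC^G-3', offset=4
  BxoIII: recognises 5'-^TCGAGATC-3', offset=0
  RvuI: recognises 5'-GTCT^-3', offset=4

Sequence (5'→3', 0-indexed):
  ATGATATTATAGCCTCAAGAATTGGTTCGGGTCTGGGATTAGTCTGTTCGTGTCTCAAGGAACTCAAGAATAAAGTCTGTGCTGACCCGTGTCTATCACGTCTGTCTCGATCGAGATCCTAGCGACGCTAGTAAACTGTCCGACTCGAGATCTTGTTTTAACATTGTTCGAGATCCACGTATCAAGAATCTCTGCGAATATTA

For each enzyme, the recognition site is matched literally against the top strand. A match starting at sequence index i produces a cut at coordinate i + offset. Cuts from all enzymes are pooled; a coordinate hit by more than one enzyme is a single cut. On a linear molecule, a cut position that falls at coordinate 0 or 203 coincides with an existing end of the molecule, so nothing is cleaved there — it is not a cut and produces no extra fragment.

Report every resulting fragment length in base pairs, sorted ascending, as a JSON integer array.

Site scan:
  LmaX ATTA/0: at [5, 37, 199] ⇒ [5, 37, 199]
  AzqIX TCAAGAAT/2: at [14, 63, 181] ⇒ [16, 65, 183]
  EstIX GTTCG/4: at [24, 45, 165] ⇒ [28, 49, 169]
  BxoIII TCGAGATC/0: at [110, 144, 167] ⇒ [110, 144, 167]
  RvuI GTCT/4: at [30, 41, 51, 74, 90, 99, 103] ⇒ [34, 45, 55, 78, 94, 103, 107]

Pooled cuts: [5, 16, 28, 34, 37, 45, 49, 55, 65, 78, 94, 103, 107, 110, 144, 167, 169, 183, 199]

Fragments:
  [0,5): 5 bp
  [5,16): 11 bp
  [16,28): 12 bp
  [28,34): 6 bp
  [34,37): 3 bp
  [37,45): 8 bp
  [45,49): 4 bp
  [49,55): 6 bp
  [55,65): 10 bp
  [65,78): 13 bp
  [78,94): 16 bp
  [94,103): 9 bp
  [103,107): 4 bp
  [107,110): 3 bp
  [110,144): 34 bp
  [144,167): 23 bp
  [167,169): 2 bp
  [169,183): 14 bp
  [183,199): 16 bp
  [199,203): 4 bp

[2,3,3,4,4,4,5,6,6,8,9,10,11,12,13,14,16,16,23,34]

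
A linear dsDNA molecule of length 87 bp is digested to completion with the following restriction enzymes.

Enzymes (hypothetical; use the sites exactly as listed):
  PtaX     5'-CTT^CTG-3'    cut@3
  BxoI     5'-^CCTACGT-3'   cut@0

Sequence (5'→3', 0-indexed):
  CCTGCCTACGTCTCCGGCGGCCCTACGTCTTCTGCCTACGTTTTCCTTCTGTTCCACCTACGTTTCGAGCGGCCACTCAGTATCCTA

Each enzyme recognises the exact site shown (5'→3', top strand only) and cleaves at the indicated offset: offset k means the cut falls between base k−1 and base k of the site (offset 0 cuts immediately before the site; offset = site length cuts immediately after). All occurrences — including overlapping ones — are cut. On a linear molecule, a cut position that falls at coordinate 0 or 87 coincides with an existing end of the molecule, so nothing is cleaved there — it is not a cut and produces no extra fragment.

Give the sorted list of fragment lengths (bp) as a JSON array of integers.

[3,4,8,10,14,17,31]

Per-enzyme occurrences:
  PtaX CTTCTG/3: at [28, 45] ⇒ [31, 48]
  BxoI CCTACGT/0: at [4, 21, 34, 56] ⇒ [4, 21, 34, 56]

Pooled cuts: [4, 21, 31, 34, 48, 56]

Fragments:
  [0,4): 4 bp
  [4,21): 17 bp
  [21,31): 10 bp
  [31,34): 3 bp
  [34,48): 14 bp
  [48,56): 8 bp
  [56,87): 31 bp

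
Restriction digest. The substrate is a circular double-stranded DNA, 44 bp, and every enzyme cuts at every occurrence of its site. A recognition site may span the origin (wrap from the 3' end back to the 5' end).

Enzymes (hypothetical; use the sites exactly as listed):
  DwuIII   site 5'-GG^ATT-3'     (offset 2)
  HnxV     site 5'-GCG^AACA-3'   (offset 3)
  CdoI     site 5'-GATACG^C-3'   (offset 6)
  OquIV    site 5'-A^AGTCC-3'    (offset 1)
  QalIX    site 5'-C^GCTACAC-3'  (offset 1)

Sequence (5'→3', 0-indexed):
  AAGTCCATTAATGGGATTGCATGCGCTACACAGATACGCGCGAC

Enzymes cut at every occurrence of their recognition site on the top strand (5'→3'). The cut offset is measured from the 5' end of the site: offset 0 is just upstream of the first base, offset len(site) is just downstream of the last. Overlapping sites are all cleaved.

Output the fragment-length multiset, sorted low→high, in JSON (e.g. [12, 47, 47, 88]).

[7,9,14,14]

Site scan:
  DwuIII (GGATT, off=2): starts [13] → cuts [15]
  HnxV (GCGAACA, off=3): no sites
  CdoI (GATACGC, off=6): starts [32] → cuts [38]
  OquIV (AAGTCC, off=1): starts [0] → cuts [1]
  QalIX (CGCTACAC, off=1): starts [23] → cuts [24]

All cut coordinates (distinct, sorted): [1, 15, 24, 38]

Fragment lengths:
  1→15: 14 bp
  15→24: 9 bp
  24→38: 14 bp
  38→1 (wrap): 44-38+1 = 7 bp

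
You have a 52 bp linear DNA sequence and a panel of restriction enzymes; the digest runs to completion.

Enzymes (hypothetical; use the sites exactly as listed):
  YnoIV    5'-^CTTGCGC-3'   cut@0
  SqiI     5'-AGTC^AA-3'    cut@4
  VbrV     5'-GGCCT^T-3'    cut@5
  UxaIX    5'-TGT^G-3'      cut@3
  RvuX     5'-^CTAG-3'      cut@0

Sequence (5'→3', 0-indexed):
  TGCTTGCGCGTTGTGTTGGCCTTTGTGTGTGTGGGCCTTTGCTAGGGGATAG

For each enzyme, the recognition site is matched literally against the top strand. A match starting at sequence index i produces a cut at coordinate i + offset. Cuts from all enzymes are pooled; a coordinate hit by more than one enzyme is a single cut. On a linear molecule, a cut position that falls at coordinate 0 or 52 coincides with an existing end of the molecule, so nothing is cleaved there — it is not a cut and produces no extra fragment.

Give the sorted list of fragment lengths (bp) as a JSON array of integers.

[2,2,2,2,3,4,6,8,11,12]

Per-enzyme occurrences:
  YnoIV (CTTGCGC, off=0): starts [2] → cuts [2]
  SqiI (AGTCAA, off=4): no sites
  VbrV (GGCCTT, off=5): starts [17, 33] → cuts [22, 38]
  UxaIX (TGTG, off=3): starts [11, 23, 25, 27, 29] → cuts [14, 26, 28, 30, 32]
  RvuX (CTAG, off=0): starts [41] → cuts [41]

Pooled cuts: [2, 14, 22, 26, 28, 30, 32, 38, 41]

Fragment lengths:
  [0,2): 2 bp
  [2,14): 12 bp
  [14,22): 8 bp
  [22,26): 4 bp
  [26,28): 2 bp
  [28,30): 2 bp
  [30,32): 2 bp
  [32,38): 6 bp
  [38,41): 3 bp
  [41,52): 11 bp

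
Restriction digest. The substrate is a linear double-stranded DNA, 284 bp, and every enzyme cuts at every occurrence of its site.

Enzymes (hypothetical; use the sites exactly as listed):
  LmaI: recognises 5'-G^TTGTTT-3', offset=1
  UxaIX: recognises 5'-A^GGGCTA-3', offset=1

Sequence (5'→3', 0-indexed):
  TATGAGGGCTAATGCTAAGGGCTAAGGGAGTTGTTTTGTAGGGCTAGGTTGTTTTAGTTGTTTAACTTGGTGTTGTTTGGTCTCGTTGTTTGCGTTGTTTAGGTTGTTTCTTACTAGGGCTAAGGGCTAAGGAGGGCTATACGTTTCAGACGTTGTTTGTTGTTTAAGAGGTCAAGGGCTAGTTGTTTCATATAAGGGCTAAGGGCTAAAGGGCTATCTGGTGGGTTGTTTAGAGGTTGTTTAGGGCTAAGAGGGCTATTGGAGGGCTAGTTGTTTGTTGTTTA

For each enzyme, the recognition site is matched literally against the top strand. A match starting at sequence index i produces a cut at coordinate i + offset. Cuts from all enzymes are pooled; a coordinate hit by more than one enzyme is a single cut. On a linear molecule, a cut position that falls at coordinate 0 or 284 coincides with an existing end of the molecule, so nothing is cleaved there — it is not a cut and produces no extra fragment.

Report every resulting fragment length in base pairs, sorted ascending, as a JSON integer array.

[5,7,7,7,7,7,7,7,7,8,8,9,9,9,9,10,10,11,11,12,13,13,13,13,15,15,16,19]

Site scan:
  LmaI (GTTGTTT, off=1): starts [29, 47, 56, 71, 84, 93, 102, 151, 158, 181, 224, 235, 269, 276] → cuts [30, 48, 57, 72, 85, 94, 103, 152, 159, 182, 225, 236, 270, 277]
  UxaIX (AGGGCTA, off=1): starts [4, 17, 39, 115, 122, 132, 174, 194, 201, 209, 242, 251, 262] → cuts [5, 18, 40, 116, 123, 133, 175, 195, 202, 210, 243, 252, 263]

All cut coordinates (distinct, sorted): [5, 18, 30, 40, 48, 57, 72, 85, 94, 103, 116, 123, 133, 152, 159, 175, 182, 195, 202, 210, 225, 236, 243, 252, 263, 270, 277]

Fragment lengths:
  [0,5): 5 bp
  [5,18): 13 bp
  [18,30): 12 bp
  [30,40): 10 bp
  [40,48): 8 bp
  [48,57): 9 bp
  [57,72): 15 bp
  [72,85): 13 bp
  [85,94): 9 bp
  [94,103): 9 bp
  [103,116): 13 bp
  [116,123): 7 bp
  [123,133): 10 bp
  [133,152): 19 bp
  [152,159): 7 bp
  [159,175): 16 bp
  [175,182): 7 bp
  [182,195): 13 bp
  [195,202): 7 bp
  [202,210): 8 bp
  [210,225): 15 bp
  [225,236): 11 bp
  [236,243): 7 bp
  [243,252): 9 bp
  [252,263): 11 bp
  [263,270): 7 bp
  [270,277): 7 bp
  [277,284): 7 bp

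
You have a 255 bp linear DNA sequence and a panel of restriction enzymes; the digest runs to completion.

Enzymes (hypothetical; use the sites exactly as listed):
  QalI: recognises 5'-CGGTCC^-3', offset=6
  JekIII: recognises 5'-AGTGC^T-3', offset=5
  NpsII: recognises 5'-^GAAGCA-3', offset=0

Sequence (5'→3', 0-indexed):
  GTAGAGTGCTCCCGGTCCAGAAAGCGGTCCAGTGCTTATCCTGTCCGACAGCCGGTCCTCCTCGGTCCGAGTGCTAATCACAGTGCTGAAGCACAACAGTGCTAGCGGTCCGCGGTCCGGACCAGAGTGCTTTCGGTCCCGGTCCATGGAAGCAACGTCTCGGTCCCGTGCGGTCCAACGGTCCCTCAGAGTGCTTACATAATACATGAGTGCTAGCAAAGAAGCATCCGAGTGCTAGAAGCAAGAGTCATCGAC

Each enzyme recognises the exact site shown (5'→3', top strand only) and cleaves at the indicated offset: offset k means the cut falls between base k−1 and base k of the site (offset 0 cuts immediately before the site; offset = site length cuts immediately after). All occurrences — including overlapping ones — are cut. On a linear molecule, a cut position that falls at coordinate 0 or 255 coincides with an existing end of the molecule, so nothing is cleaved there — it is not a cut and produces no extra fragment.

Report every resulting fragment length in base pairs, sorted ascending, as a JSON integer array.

Scan for sites:
  QalI CGGTCC/6: at [12, 24, 52, 62, 105, 112, 133, 139, 160, 170, 178] ⇒ [18, 30, 58, 68, 111, 118, 139, 145, 166, 176, 184]
  JekIII AGTGCT/5: at [4, 30, 69, 81, 97, 125, 189, 208, 230] ⇒ [9, 35, 74, 86, 102, 130, 194, 213, 235]
  NpsII GAAGCA/0: at [87, 148, 220, 237] ⇒ [87, 148, 220, 237]

Pooled cuts: [9, 18, 30, 35, 58, 68, 74, 86, 87, 102, 111, 118, 130, 139, 145, 148, 166, 176, 184, 194, 213, 220, 235, 237]

Fragment lengths:
  [0,9): 9 bp
  [9,18): 9 bp
  [18,30): 12 bp
  [30,35): 5 bp
  [35,58): 23 bp
  [58,68): 10 bp
  [68,74): 6 bp
  [74,86): 12 bp
  [86,87): 1 bp
  [87,102): 15 bp
  [102,111): 9 bp
  [111,118): 7 bp
  [118,130): 12 bp
  [130,139): 9 bp
  [139,145): 6 bp
  [145,148): 3 bp
  [148,166): 18 bp
  [166,176): 10 bp
  [176,184): 8 bp
  [184,194): 10 bp
  [194,213): 19 bp
  [213,220): 7 bp
  [220,235): 15 bp
  [235,237): 2 bp
  [237,255): 18 bp

[1,2,3,5,6,6,7,7,8,9,9,9,9,10,10,10,12,12,12,15,15,18,18,19,23]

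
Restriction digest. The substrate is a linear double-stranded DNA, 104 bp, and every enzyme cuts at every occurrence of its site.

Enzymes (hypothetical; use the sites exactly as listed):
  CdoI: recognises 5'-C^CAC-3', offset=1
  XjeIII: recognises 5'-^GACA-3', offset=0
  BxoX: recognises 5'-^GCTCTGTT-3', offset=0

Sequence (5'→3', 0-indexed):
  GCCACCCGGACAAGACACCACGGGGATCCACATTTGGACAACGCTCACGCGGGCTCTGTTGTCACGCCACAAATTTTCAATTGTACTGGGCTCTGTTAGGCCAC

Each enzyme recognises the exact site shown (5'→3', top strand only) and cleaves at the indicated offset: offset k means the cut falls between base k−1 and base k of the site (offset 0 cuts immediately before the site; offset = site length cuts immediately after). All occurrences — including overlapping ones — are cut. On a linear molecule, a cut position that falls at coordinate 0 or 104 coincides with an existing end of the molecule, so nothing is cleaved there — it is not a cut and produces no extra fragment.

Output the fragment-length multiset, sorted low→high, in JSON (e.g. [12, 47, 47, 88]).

Per-enzyme occurrences:
  CdoI CCAC/1: at [1, 17, 27, 66, 100] ⇒ [2, 18, 28, 67, 101]
  XjeIII GACA/0: at [8, 13, 36] ⇒ [8, 13, 36]
  BxoX GCTCTGTT/0: at [52, 89] ⇒ [52, 89]

All cut coordinates (distinct, sorted): [2, 8, 13, 18, 28, 36, 52, 67, 89, 101]

Fragment lengths:
  [0,2): 2 bp
  [2,8): 6 bp
  [8,13): 5 bp
  [13,18): 5 bp
  [18,28): 10 bp
  [28,36): 8 bp
  [36,52): 16 bp
  [52,67): 15 bp
  [67,89): 22 bp
  [89,101): 12 bp
  [101,104): 3 bp

[2,3,5,5,6,8,10,12,15,16,22]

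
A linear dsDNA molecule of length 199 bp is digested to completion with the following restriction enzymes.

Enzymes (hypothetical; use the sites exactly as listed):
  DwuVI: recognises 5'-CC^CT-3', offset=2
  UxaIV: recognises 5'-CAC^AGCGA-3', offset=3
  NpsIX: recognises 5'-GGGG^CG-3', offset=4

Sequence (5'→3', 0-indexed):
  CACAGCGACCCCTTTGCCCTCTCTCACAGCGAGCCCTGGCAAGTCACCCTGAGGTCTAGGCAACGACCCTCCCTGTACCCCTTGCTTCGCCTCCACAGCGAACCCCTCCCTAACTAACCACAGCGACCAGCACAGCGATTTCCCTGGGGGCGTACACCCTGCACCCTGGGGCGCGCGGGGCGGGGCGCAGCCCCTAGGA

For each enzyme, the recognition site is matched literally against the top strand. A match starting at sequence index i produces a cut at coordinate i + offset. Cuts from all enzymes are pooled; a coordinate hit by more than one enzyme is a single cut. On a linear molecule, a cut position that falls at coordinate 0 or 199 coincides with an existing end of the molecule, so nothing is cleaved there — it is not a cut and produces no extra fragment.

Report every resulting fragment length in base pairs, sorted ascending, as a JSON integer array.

Site scan:
  DwuVI CCCT/2: at [9, 16, 33, 46, 66, 70, 78, 103, 107, 141, 156, 163, 191] ⇒ [11, 18, 35, 48, 68, 72, 80, 105, 109, 143, 158, 165, 193]
  UxaIV CACAGCGA/3: at [0, 24, 93, 118, 130] ⇒ [3, 27, 96, 121, 133]
  NpsIX GGGGCG/4: at [146, 167, 176, 181] ⇒ [150, 171, 180, 185]

Pooled cuts: [3, 11, 18, 27, 35, 48, 68, 72, 80, 96, 105, 109, 121, 133, 143, 150, 158, 165, 171, 180, 185, 193]

Fragment lengths:
  [0,3): 3 bp
  [3,11): 8 bp
  [11,18): 7 bp
  [18,27): 9 bp
  [27,35): 8 bp
  [35,48): 13 bp
  [48,68): 20 bp
  [68,72): 4 bp
  [72,80): 8 bp
  [80,96): 16 bp
  [96,105): 9 bp
  [105,109): 4 bp
  [109,121): 12 bp
  [121,133): 12 bp
  [133,143): 10 bp
  [143,150): 7 bp
  [150,158): 8 bp
  [158,165): 7 bp
  [165,171): 6 bp
  [171,180): 9 bp
  [180,185): 5 bp
  [185,193): 8 bp
  [193,199): 6 bp

[3,4,4,5,6,6,7,7,7,8,8,8,8,8,9,9,9,10,12,12,13,16,20]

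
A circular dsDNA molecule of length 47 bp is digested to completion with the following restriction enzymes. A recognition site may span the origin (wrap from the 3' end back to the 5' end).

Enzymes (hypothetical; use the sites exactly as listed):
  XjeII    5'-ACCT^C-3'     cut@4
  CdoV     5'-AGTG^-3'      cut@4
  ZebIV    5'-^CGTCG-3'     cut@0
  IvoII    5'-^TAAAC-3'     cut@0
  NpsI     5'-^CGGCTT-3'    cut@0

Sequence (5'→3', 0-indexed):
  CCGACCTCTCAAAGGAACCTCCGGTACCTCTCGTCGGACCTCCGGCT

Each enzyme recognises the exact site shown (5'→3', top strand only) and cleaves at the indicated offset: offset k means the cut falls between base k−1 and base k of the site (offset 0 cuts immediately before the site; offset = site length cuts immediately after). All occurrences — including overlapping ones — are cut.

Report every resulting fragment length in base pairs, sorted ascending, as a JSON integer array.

[2,9,10,13,13]

Scan for sites:
  XjeII (ACCTC, off=4): starts [3, 16, 25, 37] → cuts [7, 20, 29, 41]
  CdoV (AGTG, off=4): no sites
  ZebIV (CGTCG, off=0): starts [31] → cuts [31]
  IvoII (TAAAC, off=0): no sites
  NpsI (CGGCTT, off=0): no sites

Pooled cuts: [7, 20, 29, 31, 41]

Fragment lengths:
  7→20: 13 bp
  20→29: 9 bp
  29→31: 2 bp
  31→41: 10 bp
  41→7 (wrap): 47-41+7 = 13 bp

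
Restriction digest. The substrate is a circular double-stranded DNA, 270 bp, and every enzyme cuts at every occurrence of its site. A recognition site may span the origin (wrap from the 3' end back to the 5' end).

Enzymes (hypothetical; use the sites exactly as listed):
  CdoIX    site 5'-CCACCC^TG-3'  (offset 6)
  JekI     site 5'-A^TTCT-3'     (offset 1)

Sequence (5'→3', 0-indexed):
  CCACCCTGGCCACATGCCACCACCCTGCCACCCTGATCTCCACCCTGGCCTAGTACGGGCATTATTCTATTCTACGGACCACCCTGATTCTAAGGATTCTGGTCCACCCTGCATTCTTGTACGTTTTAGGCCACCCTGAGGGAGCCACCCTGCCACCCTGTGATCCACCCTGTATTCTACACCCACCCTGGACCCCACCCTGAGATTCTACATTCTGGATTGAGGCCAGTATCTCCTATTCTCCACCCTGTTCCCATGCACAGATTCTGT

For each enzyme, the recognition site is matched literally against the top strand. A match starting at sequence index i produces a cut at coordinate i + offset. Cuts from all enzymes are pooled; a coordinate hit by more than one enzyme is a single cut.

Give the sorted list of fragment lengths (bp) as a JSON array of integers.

[3,4,4,5,5,7,8,8,9,10,12,12,12,12,13,14,14,15,16,19,19,23,26]

Per-enzyme occurrences:
  CdoIX CCACCCTG/6: at [0, 19, 27, 39, 78, 103, 130, 144, 152, 164, 182, 194, 242] ⇒ [6, 25, 33, 45, 84, 109, 136, 150, 158, 170, 188, 200, 248]
  JekI ATTCT/1: at [63, 68, 86, 95, 112, 173, 204, 211, 237, 263] ⇒ [64, 69, 87, 96, 113, 174, 205, 212, 238, 264]

All cut coordinates (distinct, sorted): [6, 25, 33, 45, 64, 69, 84, 87, 96, 109, 113, 136, 150, 158, 170, 174, 188, 200, 205, 212, 238, 248, 264]

Fragment lengths:
  6→25: 19 bp
  25→33: 8 bp
  33→45: 12 bp
  45→64: 19 bp
  64→69: 5 bp
  69→84: 15 bp
  84→87: 3 bp
  87→96: 9 bp
  96→109: 13 bp
  109→113: 4 bp
  113→136: 23 bp
  136→150: 14 bp
  150→158: 8 bp
  158→170: 12 bp
  170→174: 4 bp
  174→188: 14 bp
  188→200: 12 bp
  200→205: 5 bp
  205→212: 7 bp
  212→238: 26 bp
  238→248: 10 bp
  248→264: 16 bp
  264→6 (wrap): 270-264+6 = 12 bp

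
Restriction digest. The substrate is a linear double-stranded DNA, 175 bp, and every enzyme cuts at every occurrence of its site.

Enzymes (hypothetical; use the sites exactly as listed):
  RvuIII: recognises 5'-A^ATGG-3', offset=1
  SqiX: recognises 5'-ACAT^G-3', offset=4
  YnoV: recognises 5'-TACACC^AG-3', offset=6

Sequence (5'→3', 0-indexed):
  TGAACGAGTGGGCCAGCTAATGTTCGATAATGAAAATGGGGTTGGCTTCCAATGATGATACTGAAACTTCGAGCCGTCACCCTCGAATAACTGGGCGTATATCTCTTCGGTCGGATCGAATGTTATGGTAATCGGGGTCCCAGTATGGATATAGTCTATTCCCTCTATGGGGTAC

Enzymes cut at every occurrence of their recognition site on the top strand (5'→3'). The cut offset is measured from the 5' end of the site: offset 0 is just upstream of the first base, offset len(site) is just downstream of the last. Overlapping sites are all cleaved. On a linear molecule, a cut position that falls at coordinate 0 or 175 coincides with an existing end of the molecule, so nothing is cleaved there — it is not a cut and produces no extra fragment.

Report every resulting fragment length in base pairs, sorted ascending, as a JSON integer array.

Per-enzyme occurrences:
  RvuIII AATGG/1: at [34] ⇒ [35]
  SqiX (ACATG, off=4): no sites
  YnoV (TACACCAG, off=6): no sites

Pooled cuts: [35]

Fragment lengths:
  [0,35): 35 bp
  [35,175): 140 bp

[35,140]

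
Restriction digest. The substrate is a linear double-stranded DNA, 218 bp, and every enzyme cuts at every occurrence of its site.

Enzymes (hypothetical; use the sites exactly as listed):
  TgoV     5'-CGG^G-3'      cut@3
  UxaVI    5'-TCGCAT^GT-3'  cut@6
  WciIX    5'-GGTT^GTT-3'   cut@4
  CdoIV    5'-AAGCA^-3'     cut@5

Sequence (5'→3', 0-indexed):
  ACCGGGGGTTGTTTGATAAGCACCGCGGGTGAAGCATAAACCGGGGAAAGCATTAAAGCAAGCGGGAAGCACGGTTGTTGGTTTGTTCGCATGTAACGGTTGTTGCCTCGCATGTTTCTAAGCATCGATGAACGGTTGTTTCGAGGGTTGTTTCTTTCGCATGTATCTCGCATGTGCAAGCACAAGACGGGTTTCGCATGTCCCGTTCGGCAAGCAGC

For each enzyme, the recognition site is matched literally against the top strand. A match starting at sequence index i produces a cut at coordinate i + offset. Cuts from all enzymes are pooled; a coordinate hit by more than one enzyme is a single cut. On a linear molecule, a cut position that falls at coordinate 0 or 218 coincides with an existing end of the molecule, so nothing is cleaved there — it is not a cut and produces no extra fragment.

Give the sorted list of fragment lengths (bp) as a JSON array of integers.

[2,5,5,5,5,6,6,8,8,8,8,8,9,9,9,11,11,12,12,12,13,13,16,17]

Per-enzyme occurrences:
  TgoV CGGG/3: at [2, 25, 41, 62, 187] ⇒ [5, 28, 44, 65, 190]
  UxaVI TCGCATGT/6: at [86, 107, 156, 167, 193] ⇒ [92, 113, 162, 173, 199]
  WciIX GGTTGTT/4: at [6, 72, 97, 133, 145] ⇒ [10, 76, 101, 137, 149]
  CdoIV AAGCA/5: at [17, 31, 47, 55, 66, 119, 177, 211] ⇒ [22, 36, 52, 60, 71, 124, 182, 216]

Pooled cuts: [5, 10, 22, 28, 36, 44, 52, 60, 65, 71, 76, 92, 101, 113, 124, 137, 149, 162, 173, 182, 190, 199, 216]

Fragments:
  [0,5): 5 bp
  [5,10): 5 bp
  [10,22): 12 bp
  [22,28): 6 bp
  [28,36): 8 bp
  [36,44): 8 bp
  [44,52): 8 bp
  [52,60): 8 bp
  [60,65): 5 bp
  [65,71): 6 bp
  [71,76): 5 bp
  [76,92): 16 bp
  [92,101): 9 bp
  [101,113): 12 bp
  [113,124): 11 bp
  [124,137): 13 bp
  [137,149): 12 bp
  [149,162): 13 bp
  [162,173): 11 bp
  [173,182): 9 bp
  [182,190): 8 bp
  [190,199): 9 bp
  [199,216): 17 bp
  [216,218): 2 bp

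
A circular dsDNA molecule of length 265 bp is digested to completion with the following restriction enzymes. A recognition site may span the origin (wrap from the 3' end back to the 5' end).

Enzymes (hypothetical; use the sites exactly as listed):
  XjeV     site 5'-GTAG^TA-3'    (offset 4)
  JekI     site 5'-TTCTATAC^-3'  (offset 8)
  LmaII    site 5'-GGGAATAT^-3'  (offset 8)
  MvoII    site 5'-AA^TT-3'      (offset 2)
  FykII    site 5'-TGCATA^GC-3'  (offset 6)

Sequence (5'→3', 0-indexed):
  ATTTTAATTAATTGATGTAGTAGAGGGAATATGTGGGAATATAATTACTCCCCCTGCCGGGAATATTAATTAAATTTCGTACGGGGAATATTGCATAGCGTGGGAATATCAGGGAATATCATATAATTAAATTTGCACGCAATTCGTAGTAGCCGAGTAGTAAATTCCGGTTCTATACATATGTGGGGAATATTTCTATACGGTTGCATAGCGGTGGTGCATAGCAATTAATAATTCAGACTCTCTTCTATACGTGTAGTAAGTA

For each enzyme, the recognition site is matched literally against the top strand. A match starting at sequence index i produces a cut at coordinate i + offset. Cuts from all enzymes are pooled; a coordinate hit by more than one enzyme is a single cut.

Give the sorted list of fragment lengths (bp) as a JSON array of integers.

Scan for sites:
  XjeV (GTAGTA, off=4): starts [16, 145, 156, 255] → cuts [20, 149, 160, 259]
  JekI (TTCTATAC, off=8): starts [170, 193, 245] → cuts [178, 201, 253]
  LmaII (GGGAATAT, off=8): starts [24, 34, 58, 83, 101, 111, 185] → cuts [32, 42, 66, 91, 109, 119, 193]
  MvoII (AATT, off=2): starts [5, 9, 42, 67, 72, 124, 129, 140, 162, 225, 232, 264] → cuts [1, 7, 11, 44, 69, 74, 126, 131, 142, 164, 227, 234]
  FykII (TGCATAGC, off=6): starts [91, 204, 217] → cuts [97, 210, 223]

All cut coordinates (distinct, sorted): [1, 7, 11, 20, 32, 42, 44, 66, 69, 74, 91, 97, 109, 119, 126, 131, 142, 149, 160, 164, 178, 193, 201, 210, 223, 227, 234, 253, 259]

Fragment lengths:
  1→7: 6 bp
  7→11: 4 bp
  11→20: 9 bp
  20→32: 12 bp
  32→42: 10 bp
  42→44: 2 bp
  44→66: 22 bp
  66→69: 3 bp
  69→74: 5 bp
  74→91: 17 bp
  91→97: 6 bp
  97→109: 12 bp
  109→119: 10 bp
  119→126: 7 bp
  126→131: 5 bp
  131→142: 11 bp
  142→149: 7 bp
  149→160: 11 bp
  160→164: 4 bp
  164→178: 14 bp
  178→193: 15 bp
  193→201: 8 bp
  201→210: 9 bp
  210→223: 13 bp
  223→227: 4 bp
  227→234: 7 bp
  234→253: 19 bp
  253→259: 6 bp
  259→1 (wrap): 265-259+1 = 7 bp

[2,3,4,4,4,5,5,6,6,6,7,7,7,7,8,9,9,10,10,11,11,12,12,13,14,15,17,19,22]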